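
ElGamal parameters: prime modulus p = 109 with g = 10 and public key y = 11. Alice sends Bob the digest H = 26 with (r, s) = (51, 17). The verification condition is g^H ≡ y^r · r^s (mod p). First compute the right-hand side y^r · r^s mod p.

11^2 = 121 ≡ 12
11^4 ≡ 12^2 = 144 ≡ 35
11^8 ≡ 35^2 = 1225 ≡ 26
11^16 ≡ 26^2 = 676 ≡ 22
11^32 ≡ 22^2 = 484 ≡ 48
51 = 32 + 16 + 2 + 1, so 11^51 ≡ 48·22·12·11 ≡ 90 (mod 109)
51^2 = 2601 ≡ 94
51^4 ≡ 94^2 = 8836 ≡ 7
51^8 ≡ 7^2 = 49
51^16 ≡ 49^2 = 2401 ≡ 3
17 = 16 + 1, so 51^17 ≡ 3·51 ≡ 44 (mod 109)
y^r · r^s ≡ 90·44 = 3960 ≡ 36 (mod 109)

36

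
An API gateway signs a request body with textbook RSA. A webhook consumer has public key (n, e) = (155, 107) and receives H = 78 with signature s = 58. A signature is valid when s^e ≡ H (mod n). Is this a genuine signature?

forged

s^2 ≡ 58^2 = 3364 ≡ 109
s^4 ≡ 109^2 = 11881 ≡ 101
s^8 ≡ 101^2 = 10201 ≡ 126
s^16 ≡ 126^2 = 15876 ≡ 66
s^32 ≡ 66^2 = 4356 ≡ 16
s^64 ≡ 16^2 = 256 ≡ 101
107 = 64 + 32 + 8 + 2 + 1, so s^107 ≡ 101·16·126·109·58 ≡ 77 (mod 155)
77 ≠ 78, so verification fails.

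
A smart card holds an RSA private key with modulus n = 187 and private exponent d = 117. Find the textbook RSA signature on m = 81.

Squares mod 187: m^1≡81, m^2≡16, m^4≡69, m^8≡86, m^16≡103, m^32≡137, m^64≡69
117 = 64 + 32 + 16 + 4 + 1, so m^117 ≡ 69·137·103·69·81 ≡ 115 (mod 187)

115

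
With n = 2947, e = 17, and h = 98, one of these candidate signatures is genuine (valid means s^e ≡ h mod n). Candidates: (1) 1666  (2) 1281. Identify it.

Candidate 1: 1666^2 = 2775556 ≡ 2429; 1666^4 ≡ 2429^2 = 5900041 ≡ 147; 1666^8 ≡ 147^2 = 21609 ≡ 980; 1666^16 ≡ 980^2 = 960400 ≡ 2625; 17 = 16 + 1, so 1666^17 ≡ 2625·1666 ≡ 2849 (mod 2947)
Candidate 2: 1281^2 = 1640961 ≡ 2429; 1281^4 ≡ 2429^2 = 5900041 ≡ 147; 1281^8 ≡ 147^2 = 21609 ≡ 980; 1281^16 ≡ 980^2 = 960400 ≡ 2625; 17 = 16 + 1, so 1281^17 ≡ 2625·1281 ≡ 98 (mod 2947)
  → matches h = 98

2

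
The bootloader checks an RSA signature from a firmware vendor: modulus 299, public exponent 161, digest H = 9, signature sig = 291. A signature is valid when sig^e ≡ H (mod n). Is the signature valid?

Squares mod 299: sig^1≡291, sig^2≡64, sig^4≡209, sig^8≡27, sig^16≡131, sig^32≡118, sig^64≡170, sig^128≡196
161 = 128 + 32 + 1, so sig^161 ≡ 196·118·291 ≡ 57 (mod 299)
57 ≠ 9, so verification fails.

invalid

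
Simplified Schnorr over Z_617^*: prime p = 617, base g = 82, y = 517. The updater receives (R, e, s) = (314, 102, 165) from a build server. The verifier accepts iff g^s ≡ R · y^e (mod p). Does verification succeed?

g^s mod p:
82^2 = 6724 ≡ 554
82^4 ≡ 554^2 = 306916 ≡ 267
82^8 ≡ 267^2 = 71289 ≡ 334
82^16 ≡ 334^2 = 111556 ≡ 496
82^32 ≡ 496^2 = 246016 ≡ 450
82^64 ≡ 450^2 = 202500 ≡ 124
82^128 ≡ 124^2 = 15376 ≡ 568
165 = 128 + 32 + 4 + 1, so 82^165 ≡ 568·450·267·82 ≡ 312 (mod 617)
R · y^e mod p:
517^2 = 267289 ≡ 128
517^4 ≡ 128^2 = 16384 ≡ 342
517^8 ≡ 342^2 = 116964 ≡ 351
517^16 ≡ 351^2 = 123201 ≡ 418
517^32 ≡ 418^2 = 174724 ≡ 113
517^64 ≡ 113^2 = 12769 ≡ 429
102 = 64 + 32 + 4 + 2, so 517^102 ≡ 429·113·342·128 ≡ 225 (mod 617)
314·225 = 70650 ≡ 312 (mod 617)
312 ≡ 312 (mod 617); signature holds.

passes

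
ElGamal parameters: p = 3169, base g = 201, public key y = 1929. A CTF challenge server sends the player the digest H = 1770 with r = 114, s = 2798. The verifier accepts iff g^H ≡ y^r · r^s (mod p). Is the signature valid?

invalid

Left side g^H mod p:
Squares mod 3169: 201^1≡201, 201^2≡2373, 201^4≡2985, 201^8≡2166, 201^16≡1436, 201^32≡2246, 201^64≡2637, 201^128≡983, 201^256≡2913, 201^512≡2156, 201^1024≡2582
1770 = 1024 + 512 + 128 + 64 + 32 + 8 + 2, so 201^1770 ≡ 2582·2156·983·2637·2246·2166·2373 ≡ 2347 (mod 3169)
Right side y^r · r^s mod p:
Squares mod 3169: 1929^1≡1929, 1929^2≡635, 1929^4≡762, 1929^8≡717, 1929^16≡711, 1929^32≡1650, 1929^64≡329
114 = 64 + 32 + 16 + 2, so 1929^114 ≡ 329·1650·711·635 ≡ 763 (mod 3169)
Squares mod 3169: 114^1≡114, 114^2≡320, 114^4≡992, 114^8≡1674, 114^16≡880, 114^32≡1164, 114^64≡1733, 114^128≡2246, 114^256≡2637, 114^512≡983, 114^1024≡2913, 114^2048≡2156
2798 = 2048 + 512 + 128 + 64 + 32 + 8 + 4 + 2, so 114^2798 ≡ 2156·983·2246·1733·1164·1674·992·320 ≡ 3164 (mod 3169)
763·3164 = 2414132 ≡ 2523 (mod 3169)
2347 ≠ 2523, so verification fails.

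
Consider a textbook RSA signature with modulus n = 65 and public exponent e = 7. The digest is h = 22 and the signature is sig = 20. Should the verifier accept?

Squares mod 65: sig^1≡20, sig^2≡10, sig^4≡35
7 = 4 + 2 + 1, so sig^7 ≡ 35·10·20 ≡ 45 (mod 65)
45 ≠ 22, so verification fails.

reject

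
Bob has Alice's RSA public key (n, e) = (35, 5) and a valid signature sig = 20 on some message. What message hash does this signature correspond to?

sig^2 ≡ 20^2 = 400 ≡ 15
sig^4 ≡ 15^2 = 225 ≡ 15
5 = 4 + 1, so sig^5 ≡ 15·20 ≡ 20 (mod 35)

20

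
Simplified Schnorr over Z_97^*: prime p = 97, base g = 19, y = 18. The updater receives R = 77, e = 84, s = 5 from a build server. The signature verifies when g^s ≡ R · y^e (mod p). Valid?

no

g^s mod p:
19^5 mod 97 = 77
R · y^e mod p:
18^84 mod 97 = 22
77·22 = 1694 ≡ 45 (mod 97)
77 ≠ 45; the check fails.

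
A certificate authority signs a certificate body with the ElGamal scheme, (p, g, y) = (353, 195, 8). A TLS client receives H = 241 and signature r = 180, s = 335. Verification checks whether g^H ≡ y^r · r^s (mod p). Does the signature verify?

does not verify

Left side g^H mod p:
195^2 = 38025 ≡ 254
195^4 ≡ 254^2 = 64516 ≡ 270
195^8 ≡ 270^2 = 72900 ≡ 182
195^16 ≡ 182^2 = 33124 ≡ 295
195^32 ≡ 295^2 = 87025 ≡ 187
195^64 ≡ 187^2 = 34969 ≡ 22
195^128 ≡ 22^2 = 484 ≡ 131
241 = 128 + 64 + 32 + 16 + 1, so 195^241 ≡ 131·22·187·295·195 ≡ 299 (mod 353)
Right side y^r · r^s mod p:
8^2 = 64
8^4 ≡ 64^2 = 4096 ≡ 213
8^8 ≡ 213^2 = 45369 ≡ 185
8^16 ≡ 185^2 = 34225 ≡ 337
8^32 ≡ 337^2 = 113569 ≡ 256
8^64 ≡ 256^2 = 65536 ≡ 231
8^128 ≡ 231^2 = 53361 ≡ 58
180 = 128 + 32 + 16 + 4, so 8^180 ≡ 58·256·337·213 ≡ 213 (mod 353)
180^2 = 32400 ≡ 277
180^4 ≡ 277^2 = 76729 ≡ 128
180^8 ≡ 128^2 = 16384 ≡ 146
180^16 ≡ 146^2 = 21316 ≡ 136
180^32 ≡ 136^2 = 18496 ≡ 140
180^64 ≡ 140^2 = 19600 ≡ 185
180^128 ≡ 185^2 = 34225 ≡ 337
180^256 ≡ 337^2 = 113569 ≡ 256
335 = 256 + 64 + 8 + 4 + 2 + 1, so 180^335 ≡ 256·185·146·128·277·180 ≡ 287 (mod 353)
213·287 = 61131 ≡ 62 (mod 353)
299 ≠ 62, so verification fails.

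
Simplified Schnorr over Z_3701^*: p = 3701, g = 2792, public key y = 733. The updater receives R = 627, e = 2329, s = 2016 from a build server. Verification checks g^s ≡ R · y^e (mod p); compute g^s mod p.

Squares mod 3701: 2792^1≡2792, 2792^2≡958, 2792^4≡3617, 2792^8≡3355, 2792^16≡1284, 2792^32≡1711, 2792^64≡30, 2792^128≡900, 2792^256≡3182, 2792^512≡2889, 2792^1024≡566
2016 = 1024 + 512 + 256 + 128 + 64 + 32, so 2792^2016 ≡ 566·2889·3182·900·30·1711 ≡ 3328 (mod 3701)

3328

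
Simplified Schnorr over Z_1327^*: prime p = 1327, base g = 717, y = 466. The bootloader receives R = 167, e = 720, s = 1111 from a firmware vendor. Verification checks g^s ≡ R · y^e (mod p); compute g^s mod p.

717^2 = 514089 ≡ 540
717^4 ≡ 540^2 = 291600 ≡ 987
717^8 ≡ 987^2 = 974169 ≡ 151
717^16 ≡ 151^2 = 22801 ≡ 242
717^32 ≡ 242^2 = 58564 ≡ 176
717^64 ≡ 176^2 = 30976 ≡ 455
717^128 ≡ 455^2 = 207025 ≡ 13
717^256 ≡ 13^2 = 169
717^512 ≡ 169^2 = 28561 ≡ 694
717^1024 ≡ 694^2 = 481636 ≡ 1262
1111 = 1024 + 64 + 16 + 4 + 2 + 1, so 717^1111 ≡ 1262·455·242·987·540·717 ≡ 404 (mod 1327)

404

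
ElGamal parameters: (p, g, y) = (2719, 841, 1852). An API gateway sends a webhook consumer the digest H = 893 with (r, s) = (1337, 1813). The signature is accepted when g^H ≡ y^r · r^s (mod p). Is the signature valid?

invalid

Left side g^H mod p:
841^893 mod 2719 = 1790
Right side y^r · r^s mod p:
1852^1337 mod 2719 = 2025
1337^1813 mod 2719 = 1337
2025·1337 = 2707425 ≡ 2020 (mod 2719)
1790 ≠ 2020, so verification fails.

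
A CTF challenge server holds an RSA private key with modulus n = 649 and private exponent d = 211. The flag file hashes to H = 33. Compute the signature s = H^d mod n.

385

H^2 ≡ 33^2 = 1089 ≡ 440
H^4 ≡ 440^2 = 193600 ≡ 198
H^8 ≡ 198^2 = 39204 ≡ 264
H^16 ≡ 264^2 = 69696 ≡ 253
H^32 ≡ 253^2 = 64009 ≡ 407
H^64 ≡ 407^2 = 165649 ≡ 154
H^128 ≡ 154^2 = 23716 ≡ 352
211 = 128 + 64 + 16 + 2 + 1, so H^211 ≡ 352·154·253·440·33 ≡ 385 (mod 649)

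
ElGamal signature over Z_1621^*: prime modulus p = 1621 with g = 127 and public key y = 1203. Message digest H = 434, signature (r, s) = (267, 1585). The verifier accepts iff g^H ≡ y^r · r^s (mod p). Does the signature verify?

verifies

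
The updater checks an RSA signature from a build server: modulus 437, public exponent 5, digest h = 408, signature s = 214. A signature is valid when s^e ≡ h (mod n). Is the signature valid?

valid

Squares mod 437: s^1≡214, s^2≡348, s^4≡55
5 = 4 + 1, so s^5 ≡ 55·214 ≡ 408 (mod 437)
Since 408 equals the digest 408, verification succeeds.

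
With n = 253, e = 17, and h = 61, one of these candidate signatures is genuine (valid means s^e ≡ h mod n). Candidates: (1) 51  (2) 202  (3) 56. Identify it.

1

Candidate 1: Squares mod 253: 51^1≡51, 51^2≡71, 51^4≡234, 51^8≡108, 51^16≡26; 17 = 16 + 1, so 51^17 ≡ 26·51 ≡ 61 (mod 253)
  → matches h = 61
Candidate 2: Squares mod 253: 202^1≡202, 202^2≡71, 202^4≡234, 202^8≡108, 202^16≡26; 17 = 16 + 1, so 202^17 ≡ 26·202 ≡ 192 (mod 253)
Candidate 3: Squares mod 253: 56^1≡56, 56^2≡100, 56^4≡133, 56^8≡232, 56^16≡188; 17 = 16 + 1, so 56^17 ≡ 188·56 ≡ 155 (mod 253)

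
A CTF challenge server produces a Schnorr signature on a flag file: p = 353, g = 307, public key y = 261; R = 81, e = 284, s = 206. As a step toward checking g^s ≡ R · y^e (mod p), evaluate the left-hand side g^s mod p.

307^2 = 94249 ≡ 351
307^4 ≡ 351^2 = 123201 ≡ 4
307^8 ≡ 4^2 = 16
307^16 ≡ 16^2 = 256
307^32 ≡ 256^2 = 65536 ≡ 231
307^64 ≡ 231^2 = 53361 ≡ 58
307^128 ≡ 58^2 = 3364 ≡ 187
206 = 128 + 64 + 8 + 4 + 2, so 307^206 ≡ 187·58·16·4·351 ≡ 61 (mod 353)

61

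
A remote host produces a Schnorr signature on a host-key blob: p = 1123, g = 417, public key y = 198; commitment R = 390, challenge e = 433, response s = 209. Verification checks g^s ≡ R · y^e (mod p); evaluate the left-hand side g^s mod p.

417^209 mod 1123 = 599

599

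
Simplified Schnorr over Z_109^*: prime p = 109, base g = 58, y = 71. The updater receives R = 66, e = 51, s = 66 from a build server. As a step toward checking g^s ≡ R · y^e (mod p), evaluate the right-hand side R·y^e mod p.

Squares mod 109: 71^1≡71, 71^2≡27, 71^4≡75, 71^8≡66, 71^16≡105, 71^32≡16
51 = 32 + 16 + 2 + 1, so 71^51 ≡ 16·105·27·71 ≡ 46 (mod 109)
R · y^e ≡ 66·46 = 3036 ≡ 93 (mod 109)

93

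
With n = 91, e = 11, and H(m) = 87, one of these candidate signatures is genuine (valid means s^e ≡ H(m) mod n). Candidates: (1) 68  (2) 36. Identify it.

1

Candidate 1: 68^2 = 4624 ≡ 74; 68^4 ≡ 74^2 = 5476 ≡ 16; 68^8 ≡ 16^2 = 256 ≡ 74; 11 = 8 + 2 + 1, so 68^11 ≡ 74·74·68 ≡ 87 (mod 91)
  → matches H(m) = 87
Candidate 2: 36^2 = 1296 ≡ 22; 36^4 ≡ 22^2 = 484 ≡ 29; 36^8 ≡ 29^2 = 841 ≡ 22; 11 = 8 + 2 + 1, so 36^11 ≡ 22·22·36 ≡ 43 (mod 91)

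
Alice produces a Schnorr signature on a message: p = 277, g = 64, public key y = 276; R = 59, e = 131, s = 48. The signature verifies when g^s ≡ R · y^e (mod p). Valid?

g^s mod p:
64^2 = 4096 ≡ 218
64^4 ≡ 218^2 = 47524 ≡ 157
64^8 ≡ 157^2 = 24649 ≡ 273
64^16 ≡ 273^2 = 74529 ≡ 16
64^32 ≡ 16^2 = 256
48 = 32 + 16, so 64^48 ≡ 256·16 ≡ 218 (mod 277)
R · y^e mod p:
276^2 = 76176 ≡ 1
276^4 ≡ 1^2 = 1
276^8 ≡ 1^2 = 1
276^16 ≡ 1^2 = 1
276^32 ≡ 1^2 = 1
276^64 ≡ 1^2 = 1
276^128 ≡ 1^2 = 1
131 = 128 + 2 + 1, so 276^131 ≡ 1·1·276 ≡ 276 (mod 277)
59·276 = 16284 ≡ 218 (mod 277)
218 ≡ 218 (mod 277); signature holds.

yes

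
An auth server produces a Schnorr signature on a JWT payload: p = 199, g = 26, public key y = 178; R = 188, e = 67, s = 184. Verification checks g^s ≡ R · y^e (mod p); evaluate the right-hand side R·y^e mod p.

178^2 = 31684 ≡ 43
178^4 ≡ 43^2 = 1849 ≡ 58
178^8 ≡ 58^2 = 3364 ≡ 180
178^16 ≡ 180^2 = 32400 ≡ 162
178^32 ≡ 162^2 = 26244 ≡ 175
178^64 ≡ 175^2 = 30625 ≡ 178
67 = 64 + 2 + 1, so 178^67 ≡ 178·43·178 ≡ 58 (mod 199)
R · y^e ≡ 188·58 = 10904 ≡ 158 (mod 199)

158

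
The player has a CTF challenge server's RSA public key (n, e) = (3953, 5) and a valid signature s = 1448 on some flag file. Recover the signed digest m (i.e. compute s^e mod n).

2548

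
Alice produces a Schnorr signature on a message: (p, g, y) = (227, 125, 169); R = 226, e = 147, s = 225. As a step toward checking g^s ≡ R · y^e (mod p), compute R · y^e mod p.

158

169^147 mod 227 = 69
R · y^e ≡ 226·69 = 15594 ≡ 158 (mod 227)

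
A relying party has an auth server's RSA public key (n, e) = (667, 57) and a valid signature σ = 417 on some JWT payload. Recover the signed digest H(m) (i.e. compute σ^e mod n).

σ^2 ≡ 417^2 = 173889 ≡ 469
σ^4 ≡ 469^2 = 219961 ≡ 518
σ^8 ≡ 518^2 = 268324 ≡ 190
σ^16 ≡ 190^2 = 36100 ≡ 82
σ^32 ≡ 82^2 = 6724 ≡ 54
57 = 32 + 16 + 8 + 1, so σ^57 ≡ 54·82·190·417 ≡ 446 (mod 667)

446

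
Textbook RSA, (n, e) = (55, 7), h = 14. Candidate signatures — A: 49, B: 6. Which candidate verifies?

A

Candidate A: 49^7 mod 55 = 14
  → matches h = 14
Candidate B: 6^7 mod 55 = 41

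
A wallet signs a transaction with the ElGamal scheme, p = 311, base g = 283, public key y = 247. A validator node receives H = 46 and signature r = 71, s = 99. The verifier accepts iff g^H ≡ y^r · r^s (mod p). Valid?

yes

Left side g^H mod p:
283^2 = 80089 ≡ 162
283^4 ≡ 162^2 = 26244 ≡ 120
283^8 ≡ 120^2 = 14400 ≡ 94
283^16 ≡ 94^2 = 8836 ≡ 128
283^32 ≡ 128^2 = 16384 ≡ 212
46 = 32 + 8 + 4 + 2, so 283^46 ≡ 212·94·120·162 ≡ 60 (mod 311)
Right side y^r · r^s mod p:
247^2 = 61009 ≡ 53
247^4 ≡ 53^2 = 2809 ≡ 10
247^8 ≡ 10^2 = 100
247^16 ≡ 100^2 = 10000 ≡ 48
247^32 ≡ 48^2 = 2304 ≡ 127
247^64 ≡ 127^2 = 16129 ≡ 268
71 = 64 + 4 + 2 + 1, so 247^71 ≡ 268·10·53·247 ≡ 281 (mod 311)
71^2 = 5041 ≡ 65
71^4 ≡ 65^2 = 4225 ≡ 182
71^8 ≡ 182^2 = 33124 ≡ 158
71^16 ≡ 158^2 = 24964 ≡ 84
71^32 ≡ 84^2 = 7056 ≡ 214
71^64 ≡ 214^2 = 45796 ≡ 79
99 = 64 + 32 + 2 + 1, so 71^99 ≡ 79·214·65·71 ≡ 309 (mod 311)
281·309 = 86829 ≡ 60 (mod 311)
60 ≡ 60 (mod 311), so the signature is genuine.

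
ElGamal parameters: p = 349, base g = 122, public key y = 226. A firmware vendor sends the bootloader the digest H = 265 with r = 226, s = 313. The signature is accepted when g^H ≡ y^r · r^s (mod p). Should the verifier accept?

accept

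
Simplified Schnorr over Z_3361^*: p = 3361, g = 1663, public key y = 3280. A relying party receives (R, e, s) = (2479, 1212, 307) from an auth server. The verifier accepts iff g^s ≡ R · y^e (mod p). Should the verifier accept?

g^s mod p:
1663^2 = 2765569 ≡ 2827
1663^4 ≡ 2827^2 = 7991929 ≡ 2832
1663^8 ≡ 2832^2 = 8020224 ≡ 878
1663^16 ≡ 878^2 = 770884 ≡ 1215
1663^32 ≡ 1215^2 = 1476225 ≡ 746
1663^64 ≡ 746^2 = 556516 ≡ 1951
1663^128 ≡ 1951^2 = 3806401 ≡ 1749
1663^256 ≡ 1749^2 = 3059001 ≡ 491
307 = 256 + 32 + 16 + 2 + 1, so 1663^307 ≡ 491·746·1215·2827·1663 ≡ 1883 (mod 3361)
R · y^e mod p:
3280^2 = 10758400 ≡ 3200
3280^4 ≡ 3200^2 = 10240000 ≡ 2394
3280^8 ≡ 2394^2 = 5731236 ≡ 731
3280^16 ≡ 731^2 = 534361 ≡ 3323
3280^32 ≡ 3323^2 = 11042329 ≡ 1444
3280^64 ≡ 1444^2 = 2085136 ≡ 1316
3280^128 ≡ 1316^2 = 1731856 ≡ 941
3280^256 ≡ 941^2 = 885481 ≡ 1538
3280^512 ≡ 1538^2 = 2365444 ≡ 2661
3280^1024 ≡ 2661^2 = 7080921 ≡ 2655
1212 = 1024 + 128 + 32 + 16 + 8 + 4, so 3280^1212 ≡ 2655·941·1444·3323·731·2394 ≡ 3315 (mod 3361)
2479·3315 = 8217885 ≡ 240 (mod 3361)
1883 ≠ 240; the check fails.

reject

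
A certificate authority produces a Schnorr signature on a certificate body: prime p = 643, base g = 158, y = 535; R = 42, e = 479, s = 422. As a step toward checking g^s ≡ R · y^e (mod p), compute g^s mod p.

479

158^422 mod 643 = 479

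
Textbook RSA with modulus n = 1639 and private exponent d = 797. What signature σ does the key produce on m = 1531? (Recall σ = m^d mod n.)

1624

m^797 mod 1639 = 1624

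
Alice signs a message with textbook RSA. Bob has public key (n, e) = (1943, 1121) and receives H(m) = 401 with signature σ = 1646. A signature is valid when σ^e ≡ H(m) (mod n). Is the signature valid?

invalid

σ^2 ≡ 1646^2 = 2709316 ≡ 774
σ^4 ≡ 774^2 = 599076 ≡ 632
σ^8 ≡ 632^2 = 399424 ≡ 1109
σ^16 ≡ 1109^2 = 1229881 ≡ 1905
σ^32 ≡ 1905^2 = 3629025 ≡ 1444
σ^64 ≡ 1444^2 = 2085136 ≡ 297
σ^128 ≡ 297^2 = 88209 ≡ 774
σ^256 ≡ 774^2 = 599076 ≡ 632
σ^512 ≡ 632^2 = 399424 ≡ 1109
σ^1024 ≡ 1109^2 = 1229881 ≡ 1905
1121 = 1024 + 64 + 32 + 1, so σ^1121 ≡ 1905·297·1444·1646 ≡ 834 (mod 1943)
834 ≠ 401, so verification fails.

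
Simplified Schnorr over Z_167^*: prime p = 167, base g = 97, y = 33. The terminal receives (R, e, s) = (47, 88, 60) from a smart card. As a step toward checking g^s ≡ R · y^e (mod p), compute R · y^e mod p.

87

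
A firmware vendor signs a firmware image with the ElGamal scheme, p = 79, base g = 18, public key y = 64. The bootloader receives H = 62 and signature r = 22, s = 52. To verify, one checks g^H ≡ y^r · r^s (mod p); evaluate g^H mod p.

62

Squares mod 79: 18^1≡18, 18^2≡8, 18^4≡64, 18^8≡67, 18^16≡65, 18^32≡38
62 = 32 + 16 + 8 + 4 + 2, so 18^62 ≡ 38·65·67·64·8 ≡ 62 (mod 79)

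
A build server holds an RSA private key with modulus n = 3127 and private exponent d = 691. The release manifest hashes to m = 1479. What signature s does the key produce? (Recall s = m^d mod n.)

2287

m^2 ≡ 1479^2 = 2187441 ≡ 1668
m^4 ≡ 1668^2 = 2782224 ≡ 2321
m^8 ≡ 2321^2 = 5387041 ≡ 2347
m^16 ≡ 2347^2 = 5508409 ≡ 1762
m^32 ≡ 1762^2 = 3104644 ≡ 2660
m^64 ≡ 2660^2 = 7075600 ≡ 2326
m^128 ≡ 2326^2 = 5410276 ≡ 566
m^256 ≡ 566^2 = 320356 ≡ 1402
m^512 ≡ 1402^2 = 1965604 ≡ 1848
691 = 512 + 128 + 32 + 16 + 2 + 1, so m^691 ≡ 1848·566·2660·1762·1668·1479 ≡ 2287 (mod 3127)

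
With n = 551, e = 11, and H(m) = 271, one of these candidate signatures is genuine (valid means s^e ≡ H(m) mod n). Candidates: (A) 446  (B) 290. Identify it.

A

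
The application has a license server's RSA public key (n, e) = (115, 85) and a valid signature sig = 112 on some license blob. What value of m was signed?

sig^85 mod 115 = 17

17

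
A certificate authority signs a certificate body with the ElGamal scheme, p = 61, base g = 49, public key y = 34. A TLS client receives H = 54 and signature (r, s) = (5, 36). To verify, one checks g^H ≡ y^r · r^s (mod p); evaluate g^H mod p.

Squares mod 61: 49^1≡49, 49^2≡22, 49^4≡57, 49^8≡16, 49^16≡12, 49^32≡22
54 = 32 + 16 + 4 + 2, so 49^54 ≡ 22·12·57·22 ≡ 9 (mod 61)

9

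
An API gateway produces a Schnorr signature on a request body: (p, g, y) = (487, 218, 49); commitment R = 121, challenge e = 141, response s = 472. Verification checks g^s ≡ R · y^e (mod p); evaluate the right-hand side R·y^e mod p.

49^2 = 2401 ≡ 453
49^4 ≡ 453^2 = 205209 ≡ 182
49^8 ≡ 182^2 = 33124 ≡ 8
49^16 ≡ 8^2 = 64
49^32 ≡ 64^2 = 4096 ≡ 200
49^64 ≡ 200^2 = 40000 ≡ 66
49^128 ≡ 66^2 = 4356 ≡ 460
141 = 128 + 8 + 4 + 1, so 49^141 ≡ 460·8·182·49 ≡ 284 (mod 487)
R · y^e ≡ 121·284 = 34364 ≡ 274 (mod 487)

274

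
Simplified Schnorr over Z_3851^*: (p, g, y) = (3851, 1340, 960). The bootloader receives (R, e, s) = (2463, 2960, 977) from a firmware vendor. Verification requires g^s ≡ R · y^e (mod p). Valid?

yes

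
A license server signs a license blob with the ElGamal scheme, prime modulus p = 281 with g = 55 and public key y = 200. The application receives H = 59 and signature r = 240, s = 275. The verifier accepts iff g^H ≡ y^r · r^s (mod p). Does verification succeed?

fails

Left side g^H mod p:
55^2 = 3025 ≡ 215
55^4 ≡ 215^2 = 46225 ≡ 141
55^8 ≡ 141^2 = 19881 ≡ 211
55^16 ≡ 211^2 = 44521 ≡ 123
55^32 ≡ 123^2 = 15129 ≡ 236
59 = 32 + 16 + 8 + 2 + 1, so 55^59 ≡ 236·123·211·215·55 ≡ 278 (mod 281)
Right side y^r · r^s mod p:
200^2 = 40000 ≡ 98
200^4 ≡ 98^2 = 9604 ≡ 50
200^8 ≡ 50^2 = 2500 ≡ 252
200^16 ≡ 252^2 = 63504 ≡ 279
200^32 ≡ 279^2 = 77841 ≡ 4
200^64 ≡ 4^2 = 16
200^128 ≡ 16^2 = 256
240 = 128 + 64 + 32 + 16, so 200^240 ≡ 256·16·4·279 ≡ 109 (mod 281)
240^2 = 57600 ≡ 276
240^4 ≡ 276^2 = 76176 ≡ 25
240^8 ≡ 25^2 = 625 ≡ 63
240^16 ≡ 63^2 = 3969 ≡ 35
240^32 ≡ 35^2 = 1225 ≡ 101
240^64 ≡ 101^2 = 10201 ≡ 85
240^128 ≡ 85^2 = 7225 ≡ 200
240^256 ≡ 200^2 = 40000 ≡ 98
275 = 256 + 16 + 2 + 1, so 240^275 ≡ 98·35·276·240 ≡ 88 (mod 281)
109·88 = 9592 ≡ 38 (mod 281)
278 ≠ 38, so verification fails.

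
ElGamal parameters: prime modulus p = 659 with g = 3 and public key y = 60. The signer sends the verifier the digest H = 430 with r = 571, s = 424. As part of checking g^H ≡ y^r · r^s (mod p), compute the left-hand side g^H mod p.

3^2 = 9
3^4 ≡ 9^2 = 81
3^8 ≡ 81^2 = 6561 ≡ 630
3^16 ≡ 630^2 = 396900 ≡ 182
3^32 ≡ 182^2 = 33124 ≡ 174
3^64 ≡ 174^2 = 30276 ≡ 621
3^128 ≡ 621^2 = 385641 ≡ 126
3^256 ≡ 126^2 = 15876 ≡ 60
430 = 256 + 128 + 32 + 8 + 4 + 2, so 3^430 ≡ 60·126·174·630·81·9 ≡ 585 (mod 659)

585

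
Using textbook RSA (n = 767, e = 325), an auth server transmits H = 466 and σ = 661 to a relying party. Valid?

yes

σ^2 ≡ 661^2 = 436921 ≡ 498
σ^4 ≡ 498^2 = 248004 ≡ 263
σ^8 ≡ 263^2 = 69169 ≡ 139
σ^16 ≡ 139^2 = 19321 ≡ 146
σ^32 ≡ 146^2 = 21316 ≡ 607
σ^64 ≡ 607^2 = 368449 ≡ 289
σ^128 ≡ 289^2 = 83521 ≡ 685
σ^256 ≡ 685^2 = 469225 ≡ 588
325 = 256 + 64 + 4 + 1, so σ^325 ≡ 588·289·263·661 ≡ 466 (mod 767)
466 = H, so the signature checks out.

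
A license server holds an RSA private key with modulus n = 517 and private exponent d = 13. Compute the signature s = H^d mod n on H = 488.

284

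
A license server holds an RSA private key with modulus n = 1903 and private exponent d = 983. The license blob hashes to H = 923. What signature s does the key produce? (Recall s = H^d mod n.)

846

Squares mod 1903: H^1≡923, H^2≡1288, H^4≡1431, H^8≡133, H^16≡562, H^32≡1849, H^64≡1013, H^128≡452, H^256≡683, H^512≡254
983 = 512 + 256 + 128 + 64 + 16 + 4 + 2 + 1, so H^983 ≡ 254·683·452·1013·562·1431·1288·923 ≡ 846 (mod 1903)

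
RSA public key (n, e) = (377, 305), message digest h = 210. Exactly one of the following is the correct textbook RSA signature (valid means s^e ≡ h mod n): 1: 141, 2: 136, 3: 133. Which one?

2

Candidate 1: Squares mod 377: 141^1≡141, 141^2≡277, 141^4≡198, 141^8≡373, 141^16≡16, 141^32≡256, 141^64≡315, 141^128≡74, 141^256≡198; 305 = 256 + 32 + 16 + 1, so 141^305 ≡ 198·256·16·141 ≡ 111 (mod 377)
Candidate 2: Squares mod 377: 136^1≡136, 136^2≡23, 136^4≡152, 136^8≡107, 136^16≡139, 136^32≡94, 136^64≡165, 136^128≡81, 136^256≡152; 305 = 256 + 32 + 16 + 1, so 136^305 ≡ 152·94·139·136 ≡ 210 (mod 377)
  → matches h = 210
Candidate 3: Squares mod 377: 133^1≡133, 133^2≡347, 133^4≡146, 133^8≡204, 133^16≡146, 133^32≡204, 133^64≡146, 133^128≡204, 133^256≡146; 305 = 256 + 32 + 16 + 1, so 133^305 ≡ 146·204·146·133 ≡ 191 (mod 377)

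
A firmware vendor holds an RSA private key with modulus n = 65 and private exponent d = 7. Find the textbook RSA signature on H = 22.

48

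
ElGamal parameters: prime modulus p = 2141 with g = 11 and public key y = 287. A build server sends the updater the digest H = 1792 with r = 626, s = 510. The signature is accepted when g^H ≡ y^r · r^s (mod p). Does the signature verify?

Left side g^H mod p:
11^1792 mod 2141 = 1472
Right side y^r · r^s mod p:
287^626 mod 2141 = 1360
626^510 mod 2141 = 1462
1360·1462 = 1988320 ≡ 1472 (mod 2141)
1472 ≡ 1472 (mod 2141), so the signature is genuine.

verifies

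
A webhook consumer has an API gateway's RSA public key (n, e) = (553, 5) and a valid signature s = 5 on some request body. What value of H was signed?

s^2 ≡ 5^2 = 25
s^4 ≡ 25^2 = 625 ≡ 72
5 = 4 + 1, so s^5 ≡ 72·5 ≡ 360 (mod 553)

360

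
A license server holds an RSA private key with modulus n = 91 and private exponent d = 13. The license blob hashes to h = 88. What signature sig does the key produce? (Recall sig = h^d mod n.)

88

h^2 ≡ 88^2 = 7744 ≡ 9
h^4 ≡ 9^2 = 81
h^8 ≡ 81^2 = 6561 ≡ 9
13 = 8 + 4 + 1, so h^13 ≡ 9·81·88 ≡ 88 (mod 91)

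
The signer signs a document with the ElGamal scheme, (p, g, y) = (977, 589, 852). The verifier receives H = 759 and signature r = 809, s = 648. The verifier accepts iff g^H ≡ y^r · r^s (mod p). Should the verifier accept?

Left side g^H mod p:
589^759 mod 977 = 216
Right side y^r · r^s mod p:
852^809 mod 977 = 327
809^648 mod 977 = 546
327·546 = 178542 ≡ 728 (mod 977)
216 ≠ 728, so verification fails.

reject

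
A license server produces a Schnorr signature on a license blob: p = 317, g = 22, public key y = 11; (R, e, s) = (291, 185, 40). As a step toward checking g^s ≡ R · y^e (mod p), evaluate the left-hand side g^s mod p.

22^2 = 484 ≡ 167
22^4 ≡ 167^2 = 27889 ≡ 310
22^8 ≡ 310^2 = 96100 ≡ 49
22^16 ≡ 49^2 = 2401 ≡ 182
22^32 ≡ 182^2 = 33124 ≡ 156
40 = 32 + 8, so 22^40 ≡ 156·49 ≡ 36 (mod 317)

36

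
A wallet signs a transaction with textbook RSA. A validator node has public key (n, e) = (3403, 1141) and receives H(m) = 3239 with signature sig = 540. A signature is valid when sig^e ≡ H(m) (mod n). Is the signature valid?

Squares mod 3403: sig^1≡540, sig^2≡2345, sig^4≡3180, sig^8≡2087, sig^16≡3132, sig^32≡1978, sig^64≡2437, sig^128≡734, sig^256≡1082, sig^512≡92, sig^1024≡1658
1141 = 1024 + 64 + 32 + 16 + 4 + 1, so sig^1141 ≡ 1658·2437·1978·3132·3180·540 ≡ 2535 (mod 3403)
sig^1141 mod 3403 = 2535, but H(m) = 3239.

invalid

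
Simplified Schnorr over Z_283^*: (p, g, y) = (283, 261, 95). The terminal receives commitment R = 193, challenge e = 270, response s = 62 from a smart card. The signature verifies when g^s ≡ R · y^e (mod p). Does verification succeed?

g^s mod p:
261^2 = 68121 ≡ 201
261^4 ≡ 201^2 = 40401 ≡ 215
261^8 ≡ 215^2 = 46225 ≡ 96
261^16 ≡ 96^2 = 9216 ≡ 160
261^32 ≡ 160^2 = 25600 ≡ 130
62 = 32 + 16 + 8 + 4 + 2, so 261^62 ≡ 130·160·96·215·201 ≡ 70 (mod 283)
R · y^e mod p:
95^2 = 9025 ≡ 252
95^4 ≡ 252^2 = 63504 ≡ 112
95^8 ≡ 112^2 = 12544 ≡ 92
95^16 ≡ 92^2 = 8464 ≡ 257
95^32 ≡ 257^2 = 66049 ≡ 110
95^64 ≡ 110^2 = 12100 ≡ 214
95^128 ≡ 214^2 = 45796 ≡ 233
95^256 ≡ 233^2 = 54289 ≡ 236
270 = 256 + 8 + 4 + 2, so 95^270 ≡ 236·92·112·252 ≡ 61 (mod 283)
193·61 = 11773 ≡ 170 (mod 283)
70 ≠ 170; the check fails.

fails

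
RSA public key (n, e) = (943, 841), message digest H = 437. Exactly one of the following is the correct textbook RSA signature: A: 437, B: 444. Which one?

Candidate A: 437^2 = 190969 ≡ 483; 437^4 ≡ 483^2 = 233289 ≡ 368; 437^8 ≡ 368^2 = 135424 ≡ 575; 437^16 ≡ 575^2 = 330625 ≡ 575; 437^32 ≡ 575^2 = 330625 ≡ 575; 437^64 ≡ 575^2 = 330625 ≡ 575; 437^128 ≡ 575^2 = 330625 ≡ 575; 437^256 ≡ 575^2 = 330625 ≡ 575; 437^512 ≡ 575^2 = 330625 ≡ 575; 841 = 512 + 256 + 64 + 8 + 1, so 437^841 ≡ 575·575·575·575·437 ≡ 437 (mod 943)
  → matches H = 437
Candidate B: 444^2 = 197136 ≡ 49; 444^4 ≡ 49^2 = 2401 ≡ 515; 444^8 ≡ 515^2 = 265225 ≡ 242; 444^16 ≡ 242^2 = 58564 ≡ 98; 444^32 ≡ 98^2 = 9604 ≡ 174; 444^64 ≡ 174^2 = 30276 ≡ 100; 444^128 ≡ 100^2 = 10000 ≡ 570; 444^256 ≡ 570^2 = 324900 ≡ 508; 444^512 ≡ 508^2 = 258064 ≡ 625; 841 = 512 + 256 + 64 + 8 + 1, so 444^841 ≡ 625·508·100·242·444 ≡ 362 (mod 943)

A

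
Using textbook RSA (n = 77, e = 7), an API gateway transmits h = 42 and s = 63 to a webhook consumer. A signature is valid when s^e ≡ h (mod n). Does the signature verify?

does not verify

s^2 ≡ 63^2 = 3969 ≡ 42
s^4 ≡ 42^2 = 1764 ≡ 70
7 = 4 + 2 + 1, so s^7 ≡ 70·42·63 ≡ 35 (mod 77)
35 ≠ 42, so verification fails.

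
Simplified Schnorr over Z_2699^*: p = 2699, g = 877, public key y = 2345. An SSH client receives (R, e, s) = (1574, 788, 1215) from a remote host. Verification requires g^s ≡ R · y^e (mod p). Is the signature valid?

invalid

g^s mod p:
877^1215 mod 2699 = 641
R · y^e mod p:
2345^788 mod 2699 = 74
1574·74 = 116476 ≡ 419 (mod 2699)
641 ≠ 419; the check fails.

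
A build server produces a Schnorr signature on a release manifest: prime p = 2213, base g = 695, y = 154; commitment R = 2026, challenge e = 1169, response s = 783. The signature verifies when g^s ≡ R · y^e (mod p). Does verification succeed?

g^s mod p:
695^783 mod 2213 = 599
R · y^e mod p:
154^1169 mod 2213 = 1731
2026·1731 = 3507006 ≡ 1614 (mod 2213)
599 ≠ 1614; the check fails.

fails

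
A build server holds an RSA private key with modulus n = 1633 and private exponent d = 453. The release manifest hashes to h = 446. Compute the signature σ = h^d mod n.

1024

h^2 ≡ 446^2 = 198916 ≡ 1323
h^4 ≡ 1323^2 = 1750329 ≡ 1386
h^8 ≡ 1386^2 = 1920996 ≡ 588
h^16 ≡ 588^2 = 345744 ≡ 1181
h^32 ≡ 1181^2 = 1394761 ≡ 179
h^64 ≡ 179^2 = 32041 ≡ 1014
h^128 ≡ 1014^2 = 1028196 ≡ 1039
h^256 ≡ 1039^2 = 1079521 ≡ 108
453 = 256 + 128 + 64 + 4 + 1, so h^453 ≡ 108·1039·1014·1386·446 ≡ 1024 (mod 1633)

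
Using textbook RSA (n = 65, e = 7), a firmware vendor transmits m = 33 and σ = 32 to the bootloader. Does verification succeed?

passes

Squares mod 65: σ^1≡32, σ^2≡49, σ^4≡61
7 = 4 + 2 + 1, so σ^7 ≡ 61·49·32 ≡ 33 (mod 65)
33 = m, so the signature checks out.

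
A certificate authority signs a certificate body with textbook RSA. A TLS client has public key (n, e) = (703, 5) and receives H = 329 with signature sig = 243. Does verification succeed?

fails

Squares mod 703: sig^1≡243, sig^2≡700, sig^4≡9
5 = 4 + 1, so sig^5 ≡ 9·243 ≡ 78 (mod 703)
sig^5 mod 703 = 78, but H = 329.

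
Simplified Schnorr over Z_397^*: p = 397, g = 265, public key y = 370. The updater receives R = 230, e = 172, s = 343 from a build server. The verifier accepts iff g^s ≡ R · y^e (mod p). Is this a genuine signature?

forged

g^s mod p:
265^2 = 70225 ≡ 353
265^4 ≡ 353^2 = 124609 ≡ 348
265^8 ≡ 348^2 = 121104 ≡ 19
265^16 ≡ 19^2 = 361
265^32 ≡ 361^2 = 130321 ≡ 105
265^64 ≡ 105^2 = 11025 ≡ 306
265^128 ≡ 306^2 = 93636 ≡ 341
265^256 ≡ 341^2 = 116281 ≡ 357
343 = 256 + 64 + 16 + 4 + 2 + 1, so 265^343 ≡ 357·306·361·348·353·265 ≡ 275 (mod 397)
R · y^e mod p:
370^2 = 136900 ≡ 332
370^4 ≡ 332^2 = 110224 ≡ 255
370^8 ≡ 255^2 = 65025 ≡ 314
370^16 ≡ 314^2 = 98596 ≡ 140
370^32 ≡ 140^2 = 19600 ≡ 147
370^64 ≡ 147^2 = 21609 ≡ 171
370^128 ≡ 171^2 = 29241 ≡ 260
172 = 128 + 32 + 8 + 4, so 370^172 ≡ 260·147·314·255 ≡ 106 (mod 397)
230·106 = 24380 ≡ 163 (mod 397)
275 ≠ 163; the check fails.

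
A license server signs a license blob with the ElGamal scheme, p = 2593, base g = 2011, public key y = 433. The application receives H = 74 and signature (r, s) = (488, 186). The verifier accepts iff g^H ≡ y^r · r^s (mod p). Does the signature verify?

verifies

Left side g^H mod p:
2011^2 = 4044121 ≡ 1634
2011^4 ≡ 1634^2 = 2669956 ≡ 1759
2011^8 ≡ 1759^2 = 3094081 ≡ 632
2011^16 ≡ 632^2 = 399424 ≡ 102
2011^32 ≡ 102^2 = 10404 ≡ 32
2011^64 ≡ 32^2 = 1024
74 = 64 + 8 + 2, so 2011^74 ≡ 1024·632·1634 ≡ 438 (mod 2593)
Right side y^r · r^s mod p:
433^2 = 187489 ≡ 793
433^4 ≡ 793^2 = 628849 ≡ 1343
433^8 ≡ 1343^2 = 1803649 ≡ 1514
433^16 ≡ 1514^2 = 2292196 ≡ 2577
433^32 ≡ 2577^2 = 6640929 ≡ 256
433^64 ≡ 256^2 = 65536 ≡ 711
433^128 ≡ 711^2 = 505521 ≡ 2479
433^256 ≡ 2479^2 = 6145441 ≡ 31
488 = 256 + 128 + 64 + 32 + 8, so 433^488 ≡ 31·2479·711·256·1514 ≡ 72 (mod 2593)
488^2 = 238144 ≡ 2181
488^4 ≡ 2181^2 = 4756761 ≡ 1199
488^8 ≡ 1199^2 = 1437601 ≡ 1079
488^16 ≡ 1079^2 = 1164241 ≡ 2577
488^32 ≡ 2577^2 = 6640929 ≡ 256
488^64 ≡ 256^2 = 65536 ≡ 711
488^128 ≡ 711^2 = 505521 ≡ 2479
186 = 128 + 32 + 16 + 8 + 2, so 488^186 ≡ 2479·256·2577·1079·2181 ≡ 2383 (mod 2593)
72·2383 = 171576 ≡ 438 (mod 2593)
438 ≡ 438 (mod 2593), so the signature is genuine.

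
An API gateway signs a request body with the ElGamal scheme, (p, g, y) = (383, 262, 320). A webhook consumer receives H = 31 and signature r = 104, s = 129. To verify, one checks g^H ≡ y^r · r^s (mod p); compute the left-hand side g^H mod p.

240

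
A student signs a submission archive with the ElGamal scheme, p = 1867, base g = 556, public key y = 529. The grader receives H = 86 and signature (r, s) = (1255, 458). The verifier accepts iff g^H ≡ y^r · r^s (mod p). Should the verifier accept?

reject

Left side g^H mod p:
556^86 mod 1867 = 121
Right side y^r · r^s mod p:
529^1255 mod 1867 = 44
1255^458 mod 1867 = 1145
44·1145 = 50380 ≡ 1838 (mod 1867)
121 ≠ 1838, so verification fails.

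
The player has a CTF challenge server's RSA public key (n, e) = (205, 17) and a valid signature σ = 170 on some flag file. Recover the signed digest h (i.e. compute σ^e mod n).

190

σ^17 mod 205 = 190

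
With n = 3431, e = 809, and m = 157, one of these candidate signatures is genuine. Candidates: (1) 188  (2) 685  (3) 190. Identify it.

Candidate 1: Squares mod 3431: 188^1≡188, 188^2≡1034, 188^4≡2115, 188^8≡2632, 188^16≡235, 188^32≡329, 188^64≡1880, 188^128≡470, 188^256≡1316, 188^512≡2632; 809 = 512 + 256 + 32 + 8 + 1, so 188^809 ≡ 2632·1316·329·2632·188 ≡ 3008 (mod 3431)
Candidate 2: Squares mod 3431: 685^1≡685, 685^2≡2609, 685^4≡3208, 685^8≡1695, 685^16≡1278, 685^32≡128, 685^64≡2660, 685^128≡878, 685^256≡2340, 685^512≡3155; 809 = 512 + 256 + 32 + 8 + 1, so 685^809 ≡ 3155·2340·128·1695·685 ≡ 1328 (mod 3431)
Candidate 3: Squares mod 3431: 190^1≡190, 190^2≡1790, 190^4≡2977, 190^8≡256, 190^16≡347, 190^32≡324, 190^64≡2046, 190^128≡296, 190^256≡1841, 190^512≡2884; 809 = 512 + 256 + 32 + 8 + 1, so 190^809 ≡ 2884·1841·324·256·190 ≡ 157 (mod 3431)
  → matches m = 157

3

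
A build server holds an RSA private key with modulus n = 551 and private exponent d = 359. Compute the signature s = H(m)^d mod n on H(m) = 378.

Squares mod 551: (H(m))^1≡378, (H(m))^2≡175, (H(m))^4≡320, (H(m))^8≡465, (H(m))^16≡233, (H(m))^32≡291, (H(m))^64≡378, (H(m))^128≡175, (H(m))^256≡320
359 = 256 + 64 + 32 + 4 + 2 + 1, so (H(m))^359 ≡ 320·378·291·320·175·378 ≡ 465 (mod 551)

465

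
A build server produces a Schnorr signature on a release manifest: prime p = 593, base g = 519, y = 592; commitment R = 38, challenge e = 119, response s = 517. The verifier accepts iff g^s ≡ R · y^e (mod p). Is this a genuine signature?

g^s mod p:
519^2 = 269361 ≡ 139
519^4 ≡ 139^2 = 19321 ≡ 345
519^8 ≡ 345^2 = 119025 ≡ 425
519^16 ≡ 425^2 = 180625 ≡ 353
519^32 ≡ 353^2 = 124609 ≡ 79
519^64 ≡ 79^2 = 6241 ≡ 311
519^128 ≡ 311^2 = 96721 ≡ 62
519^256 ≡ 62^2 = 3844 ≡ 286
519^512 ≡ 286^2 = 81796 ≡ 555
517 = 512 + 4 + 1, so 519^517 ≡ 555·345·519 ≡ 585 (mod 593)
R · y^e mod p:
592^2 = 350464 ≡ 1
592^4 ≡ 1^2 = 1
592^8 ≡ 1^2 = 1
592^16 ≡ 1^2 = 1
592^32 ≡ 1^2 = 1
592^64 ≡ 1^2 = 1
119 = 64 + 32 + 16 + 4 + 2 + 1, so 592^119 ≡ 1·1·1·1·1·592 ≡ 592 (mod 593)
38·592 = 22496 ≡ 555 (mod 593)
585 ≠ 555; the check fails.

forged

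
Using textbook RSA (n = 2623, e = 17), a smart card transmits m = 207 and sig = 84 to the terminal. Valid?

yes

sig^2 ≡ 84^2 = 7056 ≡ 1810
sig^4 ≡ 1810^2 = 3276100 ≡ 2596
sig^8 ≡ 2596^2 = 6739216 ≡ 729
sig^16 ≡ 729^2 = 531441 ≡ 1595
17 = 16 + 1, so sig^17 ≡ 1595·84 ≡ 207 (mod 2623)
Since 207 equals the digest 207, verification succeeds.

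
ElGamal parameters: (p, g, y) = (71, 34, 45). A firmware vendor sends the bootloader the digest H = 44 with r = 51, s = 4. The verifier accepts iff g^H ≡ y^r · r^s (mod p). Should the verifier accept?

Left side g^H mod p:
34^2 = 1156 ≡ 20
34^4 ≡ 20^2 = 400 ≡ 45
34^8 ≡ 45^2 = 2025 ≡ 37
34^16 ≡ 37^2 = 1369 ≡ 20
34^32 ≡ 20^2 = 400 ≡ 45
44 = 32 + 8 + 4, so 34^44 ≡ 45·37·45 ≡ 20 (mod 71)
Right side y^r · r^s mod p:
45^2 = 2025 ≡ 37
45^4 ≡ 37^2 = 1369 ≡ 20
45^8 ≡ 20^2 = 400 ≡ 45
45^16 ≡ 45^2 = 2025 ≡ 37
45^32 ≡ 37^2 = 1369 ≡ 20
51 = 32 + 16 + 2 + 1, so 45^51 ≡ 20·37·37·45 ≡ 37 (mod 71)
51^2 = 2601 ≡ 45
51^4 ≡ 45^2 = 2025 ≡ 37
37·37 = 1369 ≡ 20 (mod 71)
20 ≡ 20 (mod 71), so the signature is genuine.

accept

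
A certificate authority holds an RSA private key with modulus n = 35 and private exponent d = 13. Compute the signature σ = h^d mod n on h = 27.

Squares mod 35: h^1≡27, h^2≡29, h^4≡1, h^8≡1
13 = 8 + 4 + 1, so h^13 ≡ 1·1·27 ≡ 27 (mod 35)

27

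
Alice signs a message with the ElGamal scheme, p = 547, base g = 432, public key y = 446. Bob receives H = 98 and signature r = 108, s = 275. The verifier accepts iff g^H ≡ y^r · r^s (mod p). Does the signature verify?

does not verify

Left side g^H mod p:
Squares mod 547: 432^1≡432, 432^2≡97, 432^4≡110, 432^8≡66, 432^16≡527, 432^32≡400, 432^64≡276
98 = 64 + 32 + 2, so 432^98 ≡ 276·400·97 ≡ 181 (mod 547)
Right side y^r · r^s mod p:
Squares mod 547: 446^1≡446, 446^2≡355, 446^4≡215, 446^8≡277, 446^16≡149, 446^32≡321, 446^64≡205
108 = 64 + 32 + 8 + 4, so 446^108 ≡ 205·321·277·215 ≡ 267 (mod 547)
Squares mod 547: 108^1≡108, 108^2≡177, 108^4≡150, 108^8≡73, 108^16≡406, 108^32≡189, 108^64≡166, 108^128≡206, 108^256≡317
275 = 256 + 16 + 2 + 1, so 108^275 ≡ 317·406·177·108 ≡ 370 (mod 547)
267·370 = 98790 ≡ 330 (mod 547)
181 ≠ 330, so verification fails.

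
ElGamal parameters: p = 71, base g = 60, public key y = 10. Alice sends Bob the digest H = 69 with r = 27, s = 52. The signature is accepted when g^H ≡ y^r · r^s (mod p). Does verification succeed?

Left side g^H mod p:
60^2 = 3600 ≡ 50
60^4 ≡ 50^2 = 2500 ≡ 15
60^8 ≡ 15^2 = 225 ≡ 12
60^16 ≡ 12^2 = 144 ≡ 2
60^32 ≡ 2^2 = 4
60^64 ≡ 4^2 = 16
69 = 64 + 4 + 1, so 60^69 ≡ 16·15·60 ≡ 58 (mod 71)
Right side y^r · r^s mod p:
10^2 = 100 ≡ 29
10^4 ≡ 29^2 = 841 ≡ 60
10^8 ≡ 60^2 = 3600 ≡ 50
10^16 ≡ 50^2 = 2500 ≡ 15
27 = 16 + 8 + 2 + 1, so 10^27 ≡ 15·50·29·10 ≡ 27 (mod 71)
27^2 = 729 ≡ 19
27^4 ≡ 19^2 = 361 ≡ 6
27^8 ≡ 6^2 = 36
27^16 ≡ 36^2 = 1296 ≡ 18
27^32 ≡ 18^2 = 324 ≡ 40
52 = 32 + 16 + 4, so 27^52 ≡ 40·18·6 ≡ 60 (mod 71)
27·60 = 1620 ≡ 58 (mod 71)
58 ≡ 58 (mod 71), so the signature is genuine.

passes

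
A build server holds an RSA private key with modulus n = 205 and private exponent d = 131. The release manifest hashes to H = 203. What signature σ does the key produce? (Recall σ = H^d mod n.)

2

H^131 mod 205 = 2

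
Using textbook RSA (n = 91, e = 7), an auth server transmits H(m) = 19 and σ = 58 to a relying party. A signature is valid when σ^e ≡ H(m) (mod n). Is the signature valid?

σ^2 ≡ 58^2 = 3364 ≡ 88
σ^4 ≡ 88^2 = 7744 ≡ 9
7 = 4 + 2 + 1, so σ^7 ≡ 9·88·58 ≡ 72 (mod 91)
σ^7 mod 91 = 72, but H(m) = 19.

invalid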